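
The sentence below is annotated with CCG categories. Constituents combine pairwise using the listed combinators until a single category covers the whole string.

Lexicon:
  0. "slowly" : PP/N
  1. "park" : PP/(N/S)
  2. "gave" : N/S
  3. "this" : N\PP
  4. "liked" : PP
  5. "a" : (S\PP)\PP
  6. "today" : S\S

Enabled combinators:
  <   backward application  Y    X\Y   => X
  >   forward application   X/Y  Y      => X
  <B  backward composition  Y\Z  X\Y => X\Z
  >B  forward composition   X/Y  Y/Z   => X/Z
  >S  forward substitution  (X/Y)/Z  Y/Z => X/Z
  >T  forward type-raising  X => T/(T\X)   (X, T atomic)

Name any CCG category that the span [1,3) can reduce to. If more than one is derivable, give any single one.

PP

[0,7] S   <
  [0,4] PP   >
    [0,1] "slowly" : PP/N
    [1,4] N   <
      [1,3] PP   >
        [1,2] "park" : PP/(N/S)
        [2,3] "gave" : N/S
      [3,4] "this" : N\PP
  [4,7] S\PP   <B
    [4,6] S\PP   <
      [4,5] "liked" : PP
      [5,6] "a" : (S\PP)\PP
    [6,7] "today" : S\S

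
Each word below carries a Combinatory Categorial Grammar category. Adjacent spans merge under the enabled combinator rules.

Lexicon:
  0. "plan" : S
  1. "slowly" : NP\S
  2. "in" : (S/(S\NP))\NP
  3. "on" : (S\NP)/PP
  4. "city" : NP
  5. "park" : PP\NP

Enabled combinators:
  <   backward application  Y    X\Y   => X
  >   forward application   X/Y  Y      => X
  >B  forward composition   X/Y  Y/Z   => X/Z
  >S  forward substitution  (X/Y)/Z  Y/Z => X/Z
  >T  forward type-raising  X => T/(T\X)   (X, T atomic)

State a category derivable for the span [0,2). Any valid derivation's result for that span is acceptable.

[0,6] S   >
  [0,3] S/(S\NP)   <
    [0,2] NP   >
      [0,1] NP/(NP\S)   >T
        [0,1] "plan" : S
      [1,2] "slowly" : NP\S
    [2,3] "in" : (S/(S\NP))\NP
  [3,6] S\NP   >
    [3,4] "on" : (S\NP)/PP
    [4,6] PP   >
      [4,5] PP/(PP\NP)   >T
        [4,5] "city" : NP
      [5,6] "park" : PP\NP

NP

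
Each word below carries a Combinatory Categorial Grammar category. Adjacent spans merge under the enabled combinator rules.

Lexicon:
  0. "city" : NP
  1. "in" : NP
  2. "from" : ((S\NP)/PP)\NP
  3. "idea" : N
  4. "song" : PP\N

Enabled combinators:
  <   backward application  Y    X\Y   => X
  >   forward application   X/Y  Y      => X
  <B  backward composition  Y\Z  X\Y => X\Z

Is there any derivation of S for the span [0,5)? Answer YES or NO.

[0,5] S   <
  [0,1] "city" : NP
  [1,5] S\NP   >
    [1,3] (S\NP)/PP   <
      [1,2] "in" : NP
      [2,3] "from" : ((S\NP)/PP)\NP
    [3,5] PP   <
      [3,4] "idea" : N
      [4,5] "song" : PP\N

YES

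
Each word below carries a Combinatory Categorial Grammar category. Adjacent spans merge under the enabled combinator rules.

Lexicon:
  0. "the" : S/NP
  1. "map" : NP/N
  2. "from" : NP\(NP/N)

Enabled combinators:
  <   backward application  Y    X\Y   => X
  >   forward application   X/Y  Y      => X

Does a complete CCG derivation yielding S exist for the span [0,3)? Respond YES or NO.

[0,3] S   >
  [0,1] "the" : S/NP
  [1,3] NP   <
    [1,2] "map" : NP/N
    [2,3] "from" : NP\(NP/N)

YES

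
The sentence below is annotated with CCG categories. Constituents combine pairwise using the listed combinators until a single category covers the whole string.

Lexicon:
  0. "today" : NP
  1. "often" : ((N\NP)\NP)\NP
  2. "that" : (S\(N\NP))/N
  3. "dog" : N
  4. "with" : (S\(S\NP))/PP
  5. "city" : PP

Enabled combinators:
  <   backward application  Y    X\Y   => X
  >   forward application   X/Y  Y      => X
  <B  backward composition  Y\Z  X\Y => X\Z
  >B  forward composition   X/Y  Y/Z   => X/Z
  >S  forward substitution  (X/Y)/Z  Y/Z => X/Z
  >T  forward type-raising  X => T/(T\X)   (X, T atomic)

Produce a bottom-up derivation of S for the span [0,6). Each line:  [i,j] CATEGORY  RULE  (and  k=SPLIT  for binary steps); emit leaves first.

[0,6] S   <
  [0,4] S\NP   <B
    [0,2] (N\NP)\NP   <
      [0,1] "today" : NP
      [1,2] "often" : ((N\NP)\NP)\NP
    [2,4] S\(N\NP)   >
      [2,3] "that" : (S\(N\NP))/N
      [3,4] "dog" : N
  [4,6] S\(S\NP)   >
    [4,5] "with" : (S\(S\NP))/PP
    [5,6] "city" : PP

[0,1] NP  lex  "today"
[1,2] ((N\NP)\NP)\NP  lex  "often"
[0,2] (N\NP)\NP  <  k=1
[2,3] (S\(N\NP))/N  lex  "that"
[3,4] N  lex  "dog"
[2,4] S\(N\NP)  >  k=3
[0,4] S\NP  <B  k=2
[4,5] (S\(S\NP))/PP  lex  "with"
[5,6] PP  lex  "city"
[4,6] S\(S\NP)  >  k=5
[0,6] S  <  k=4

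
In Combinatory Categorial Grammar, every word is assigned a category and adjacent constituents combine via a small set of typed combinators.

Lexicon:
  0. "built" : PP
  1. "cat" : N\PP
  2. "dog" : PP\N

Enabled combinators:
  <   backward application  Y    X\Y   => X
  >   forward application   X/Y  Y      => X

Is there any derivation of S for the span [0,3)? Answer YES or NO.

NO

PP N\PP PP\N
CKY chart[0,3] = {PP}; S ∉ chart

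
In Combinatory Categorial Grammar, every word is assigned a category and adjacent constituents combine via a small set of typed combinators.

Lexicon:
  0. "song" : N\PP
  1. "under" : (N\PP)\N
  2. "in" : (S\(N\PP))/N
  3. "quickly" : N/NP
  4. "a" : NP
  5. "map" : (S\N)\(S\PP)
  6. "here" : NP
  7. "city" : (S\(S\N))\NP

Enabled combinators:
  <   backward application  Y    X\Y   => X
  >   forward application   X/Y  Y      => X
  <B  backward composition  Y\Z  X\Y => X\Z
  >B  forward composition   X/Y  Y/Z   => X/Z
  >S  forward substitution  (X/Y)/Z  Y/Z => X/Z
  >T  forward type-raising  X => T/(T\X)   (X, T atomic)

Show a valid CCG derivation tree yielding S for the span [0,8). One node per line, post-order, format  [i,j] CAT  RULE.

[0,8] S   <
  [0,6] S\N   <
    [0,5] S\PP   <B
      [0,1] "song" : N\PP
      [1,5] S\N   <B
        [1,2] "under" : (N\PP)\N
        [2,5] S\(N\PP)   >
          [2,3] "in" : (S\(N\PP))/N
          [3,5] N   >
            [3,4] "quickly" : N/NP
            [4,5] "a" : NP
    [5,6] "map" : (S\N)\(S\PP)
  [6,8] S\(S\N)   <
    [6,7] "here" : NP
    [7,8] "city" : (S\(S\N))\NP

[0,1] N\PP  lex  "song"
[1,2] (N\PP)\N  lex  "under"
[2,3] (S\(N\PP))/N  lex  "in"
[3,4] N/NP  lex  "quickly"
[4,5] NP  lex  "a"
[3,5] N  >  k=4
[2,5] S\(N\PP)  >  k=3
[1,5] S\N  <B  k=2
[0,5] S\PP  <B  k=1
[5,6] (S\N)\(S\PP)  lex  "map"
[0,6] S\N  <  k=5
[6,7] NP  lex  "here"
[7,8] (S\(S\N))\NP  lex  "city"
[6,8] S\(S\N)  <  k=7
[0,8] S  <  k=6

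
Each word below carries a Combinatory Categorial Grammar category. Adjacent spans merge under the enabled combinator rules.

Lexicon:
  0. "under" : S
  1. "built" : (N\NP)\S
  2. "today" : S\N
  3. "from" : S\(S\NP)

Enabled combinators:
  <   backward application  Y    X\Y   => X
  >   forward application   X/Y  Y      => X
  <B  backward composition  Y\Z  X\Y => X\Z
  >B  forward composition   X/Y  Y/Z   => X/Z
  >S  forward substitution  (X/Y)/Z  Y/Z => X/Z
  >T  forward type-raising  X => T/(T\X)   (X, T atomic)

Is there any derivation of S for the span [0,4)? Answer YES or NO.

[0,4] S   <
  [0,3] S\NP   <B
    [0,2] N\NP   <
      [0,1] "under" : S
      [1,2] "built" : (N\NP)\S
    [2,3] "today" : S\N
  [3,4] "from" : S\(S\NP)

YES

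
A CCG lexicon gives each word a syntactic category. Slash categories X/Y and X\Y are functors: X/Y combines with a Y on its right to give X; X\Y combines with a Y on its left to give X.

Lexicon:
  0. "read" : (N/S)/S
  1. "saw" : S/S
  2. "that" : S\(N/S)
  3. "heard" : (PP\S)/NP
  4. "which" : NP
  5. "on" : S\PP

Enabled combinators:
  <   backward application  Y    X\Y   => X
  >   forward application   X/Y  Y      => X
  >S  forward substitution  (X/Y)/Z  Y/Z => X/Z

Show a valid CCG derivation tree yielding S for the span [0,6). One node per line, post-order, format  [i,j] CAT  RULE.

[0,1] (N/S)/S  lex  "read"
[1,2] S/S  lex  "saw"
[0,2] N/S  >S  k=1
[2,3] S\(N/S)  lex  "that"
[0,3] S  <  k=2
[3,4] (PP\S)/NP  lex  "heard"
[4,5] NP  lex  "which"
[3,5] PP\S  >  k=4
[0,5] PP  <  k=3
[5,6] S\PP  lex  "on"
[0,6] S  <  k=5

[0,6] S   <
  [0,5] PP   <
    [0,3] S   <
      [0,2] N/S   >S
        [0,1] "read" : (N/S)/S
        [1,2] "saw" : S/S
      [2,3] "that" : S\(N/S)
    [3,5] PP\S   >
      [3,4] "heard" : (PP\S)/NP
      [4,5] "which" : NP
  [5,6] "on" : S\PP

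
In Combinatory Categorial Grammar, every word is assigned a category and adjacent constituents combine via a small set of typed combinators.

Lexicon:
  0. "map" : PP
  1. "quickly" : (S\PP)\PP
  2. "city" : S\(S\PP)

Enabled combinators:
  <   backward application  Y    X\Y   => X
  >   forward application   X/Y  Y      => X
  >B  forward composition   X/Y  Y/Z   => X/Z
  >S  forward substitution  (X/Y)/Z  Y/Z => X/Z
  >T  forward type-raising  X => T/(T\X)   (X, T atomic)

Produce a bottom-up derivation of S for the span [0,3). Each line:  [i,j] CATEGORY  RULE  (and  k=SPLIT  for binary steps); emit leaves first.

[0,3] S   <
  [0,2] S\PP   <
    [0,1] "map" : PP
    [1,2] "quickly" : (S\PP)\PP
  [2,3] "city" : S\(S\PP)

[0,1] PP  lex  "map"
[1,2] (S\PP)\PP  lex  "quickly"
[0,2] S\PP  <  k=1
[2,3] S\(S\PP)  lex  "city"
[0,3] S  <  k=2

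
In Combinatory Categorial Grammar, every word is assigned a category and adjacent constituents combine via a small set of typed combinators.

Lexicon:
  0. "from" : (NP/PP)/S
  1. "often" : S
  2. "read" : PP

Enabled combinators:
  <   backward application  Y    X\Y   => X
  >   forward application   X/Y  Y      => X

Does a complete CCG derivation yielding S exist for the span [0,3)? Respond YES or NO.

(NP/PP)/S S PP
CKY chart[0,3] = {NP}; S ∉ chart

NO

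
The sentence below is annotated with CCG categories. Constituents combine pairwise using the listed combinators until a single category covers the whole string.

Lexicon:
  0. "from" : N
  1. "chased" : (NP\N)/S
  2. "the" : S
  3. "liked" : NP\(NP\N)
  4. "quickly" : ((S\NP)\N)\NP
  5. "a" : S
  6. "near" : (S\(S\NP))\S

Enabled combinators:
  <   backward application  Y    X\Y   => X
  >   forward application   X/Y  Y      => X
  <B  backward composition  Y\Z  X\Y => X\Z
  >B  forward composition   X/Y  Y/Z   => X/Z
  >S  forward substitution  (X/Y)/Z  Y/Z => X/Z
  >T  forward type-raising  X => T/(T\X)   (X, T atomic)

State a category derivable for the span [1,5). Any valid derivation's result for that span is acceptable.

[0,7] S   <
  [0,5] S\NP   <
    [0,1] "from" : N
    [1,5] (S\NP)\N   <
      [1,4] NP   <
        [1,3] NP\N   >
          [1,2] "chased" : (NP\N)/S
          [2,3] "the" : S
        [3,4] "liked" : NP\(NP\N)
      [4,5] "quickly" : ((S\NP)\N)\NP
  [5,7] S\(S\NP)   <
    [5,6] "a" : S
    [6,7] "near" : (S\(S\NP))\S

(S\NP)\N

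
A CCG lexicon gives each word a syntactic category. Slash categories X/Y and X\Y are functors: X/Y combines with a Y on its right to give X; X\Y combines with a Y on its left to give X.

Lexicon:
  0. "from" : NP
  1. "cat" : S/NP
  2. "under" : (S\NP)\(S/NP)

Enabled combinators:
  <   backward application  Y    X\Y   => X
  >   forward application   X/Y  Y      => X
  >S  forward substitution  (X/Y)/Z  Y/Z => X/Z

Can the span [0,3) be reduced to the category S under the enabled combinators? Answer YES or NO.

YES

[0,3] S   <
  [0,1] "from" : NP
  [1,3] S\NP   <
    [1,2] "cat" : S/NP
    [2,3] "under" : (S\NP)\(S/NP)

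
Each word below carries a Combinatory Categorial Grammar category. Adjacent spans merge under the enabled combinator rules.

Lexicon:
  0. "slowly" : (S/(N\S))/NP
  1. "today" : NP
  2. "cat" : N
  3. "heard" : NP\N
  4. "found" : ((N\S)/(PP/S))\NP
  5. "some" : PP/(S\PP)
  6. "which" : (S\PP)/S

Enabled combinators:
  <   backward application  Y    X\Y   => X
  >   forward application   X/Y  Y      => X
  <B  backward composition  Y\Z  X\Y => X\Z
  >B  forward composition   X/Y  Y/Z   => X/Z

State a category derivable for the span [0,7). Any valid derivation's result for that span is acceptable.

S

[0,7] S   >
  [0,2] S/(N\S)   >
    [0,1] "slowly" : (S/(N\S))/NP
    [1,2] "today" : NP
  [2,7] N\S   >
    [2,5] (N\S)/(PP/S)   <
      [2,4] NP   <
        [2,3] "cat" : N
        [3,4] "heard" : NP\N
      [4,5] "found" : ((N\S)/(PP/S))\NP
    [5,7] PP/S   >B
      [5,6] "some" : PP/(S\PP)
      [6,7] "which" : (S\PP)/S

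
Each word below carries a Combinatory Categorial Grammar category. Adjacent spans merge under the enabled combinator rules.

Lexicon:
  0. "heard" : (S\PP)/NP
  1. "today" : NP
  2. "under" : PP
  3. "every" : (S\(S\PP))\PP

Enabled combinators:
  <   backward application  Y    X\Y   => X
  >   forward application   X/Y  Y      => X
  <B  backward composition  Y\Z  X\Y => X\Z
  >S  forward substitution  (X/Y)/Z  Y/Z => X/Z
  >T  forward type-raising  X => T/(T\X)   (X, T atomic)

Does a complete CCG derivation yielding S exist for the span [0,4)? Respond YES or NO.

[0,4] S   <
  [0,2] S\PP   >
    [0,1] "heard" : (S\PP)/NP
    [1,2] "today" : NP
  [2,4] S\(S\PP)   <
    [2,3] "under" : PP
    [3,4] "every" : (S\(S\PP))\PP

YES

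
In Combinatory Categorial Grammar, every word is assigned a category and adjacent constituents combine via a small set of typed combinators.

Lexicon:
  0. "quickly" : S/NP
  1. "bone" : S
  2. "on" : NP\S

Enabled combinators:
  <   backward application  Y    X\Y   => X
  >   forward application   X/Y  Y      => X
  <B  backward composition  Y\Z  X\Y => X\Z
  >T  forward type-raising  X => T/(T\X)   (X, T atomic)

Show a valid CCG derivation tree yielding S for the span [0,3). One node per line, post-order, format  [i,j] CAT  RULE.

[0,3] S   >
  [0,1] "quickly" : S/NP
  [1,3] NP   >
    [1,2] NP/(NP\S)   >T
      [1,2] "bone" : S
    [2,3] "on" : NP\S

[0,1] S/NP  lex  "quickly"
[1,2] S  lex  "bone"
[1,2] NP/(NP\S)  >T
[2,3] NP\S  lex  "on"
[1,3] NP  >  k=2
[0,3] S  >  k=1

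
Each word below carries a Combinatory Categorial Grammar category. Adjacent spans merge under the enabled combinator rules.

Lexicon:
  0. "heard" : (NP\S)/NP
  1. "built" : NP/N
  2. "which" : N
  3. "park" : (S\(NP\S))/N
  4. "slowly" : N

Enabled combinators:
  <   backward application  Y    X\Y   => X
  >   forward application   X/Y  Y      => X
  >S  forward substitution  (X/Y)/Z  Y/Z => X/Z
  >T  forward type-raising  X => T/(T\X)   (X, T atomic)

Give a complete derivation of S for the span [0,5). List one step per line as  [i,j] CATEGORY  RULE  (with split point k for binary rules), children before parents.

[0,5] S   <
  [0,3] NP\S   >
    [0,1] "heard" : (NP\S)/NP
    [1,3] NP   >
      [1,2] "built" : NP/N
      [2,3] "which" : N
  [3,5] S\(NP\S)   >
    [3,4] "park" : (S\(NP\S))/N
    [4,5] "slowly" : N

[0,1] (NP\S)/NP  lex  "heard"
[1,2] NP/N  lex  "built"
[2,3] N  lex  "which"
[1,3] NP  >  k=2
[0,3] NP\S  >  k=1
[3,4] (S\(NP\S))/N  lex  "park"
[4,5] N  lex  "slowly"
[3,5] S\(NP\S)  >  k=4
[0,5] S  <  k=3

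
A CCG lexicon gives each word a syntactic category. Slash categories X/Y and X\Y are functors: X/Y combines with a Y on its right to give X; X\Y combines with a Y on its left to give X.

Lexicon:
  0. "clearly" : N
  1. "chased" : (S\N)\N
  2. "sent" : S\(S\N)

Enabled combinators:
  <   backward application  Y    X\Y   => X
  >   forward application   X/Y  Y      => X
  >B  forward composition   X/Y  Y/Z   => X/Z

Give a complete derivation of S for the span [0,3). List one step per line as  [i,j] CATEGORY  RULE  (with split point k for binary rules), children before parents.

[0,1] N  lex  "clearly"
[1,2] (S\N)\N  lex  "chased"
[0,2] S\N  <  k=1
[2,3] S\(S\N)  lex  "sent"
[0,3] S  <  k=2

[0,3] S   <
  [0,2] S\N   <
    [0,1] "clearly" : N
    [1,2] "chased" : (S\N)\N
  [2,3] "sent" : S\(S\N)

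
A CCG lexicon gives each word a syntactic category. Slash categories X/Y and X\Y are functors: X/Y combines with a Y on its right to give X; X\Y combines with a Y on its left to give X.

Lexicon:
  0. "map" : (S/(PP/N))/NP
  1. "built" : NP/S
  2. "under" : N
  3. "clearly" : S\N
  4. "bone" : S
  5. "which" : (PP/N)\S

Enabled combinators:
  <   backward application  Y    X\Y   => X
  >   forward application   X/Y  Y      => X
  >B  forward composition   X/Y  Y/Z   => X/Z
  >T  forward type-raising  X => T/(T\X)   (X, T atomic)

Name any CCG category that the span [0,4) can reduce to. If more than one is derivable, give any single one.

[0,6] S   >
  [0,4] S/(PP/N)   >
    [0,1] "map" : (S/(PP/N))/NP
    [1,4] NP   >
      [1,2] "built" : NP/S
      [2,4] S   <
        [2,3] "under" : N
        [3,4] "clearly" : S\N
  [4,6] PP/N   <
    [4,5] "bone" : S
    [5,6] "which" : (PP/N)\S

S/(PP/N)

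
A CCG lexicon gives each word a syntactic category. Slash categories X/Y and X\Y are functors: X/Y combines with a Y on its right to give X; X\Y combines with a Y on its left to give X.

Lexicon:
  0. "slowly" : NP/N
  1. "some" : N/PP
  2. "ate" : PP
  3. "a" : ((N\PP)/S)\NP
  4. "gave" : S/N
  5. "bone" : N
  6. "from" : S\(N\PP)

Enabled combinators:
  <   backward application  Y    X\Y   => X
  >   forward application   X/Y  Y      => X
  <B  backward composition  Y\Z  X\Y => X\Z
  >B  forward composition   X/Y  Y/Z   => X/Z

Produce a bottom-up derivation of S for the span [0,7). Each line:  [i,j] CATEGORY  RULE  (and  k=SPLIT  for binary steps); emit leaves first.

[0,1] NP/N  lex  "slowly"
[1,2] N/PP  lex  "some"
[0,2] NP/PP  >B  k=1
[2,3] PP  lex  "ate"
[0,3] NP  >  k=2
[3,4] ((N\PP)/S)\NP  lex  "a"
[0,4] (N\PP)/S  <  k=3
[4,5] S/N  lex  "gave"
[5,6] N  lex  "bone"
[4,6] S  >  k=5
[0,6] N\PP  >  k=4
[6,7] S\(N\PP)  lex  "from"
[0,7] S  <  k=6

[0,7] S   <
  [0,6] N\PP   >
    [0,4] (N\PP)/S   <
      [0,3] NP   >
        [0,2] NP/PP   >B
          [0,1] "slowly" : NP/N
          [1,2] "some" : N/PP
        [2,3] "ate" : PP
      [3,4] "a" : ((N\PP)/S)\NP
    [4,6] S   >
      [4,5] "gave" : S/N
      [5,6] "bone" : N
  [6,7] "from" : S\(N\PP)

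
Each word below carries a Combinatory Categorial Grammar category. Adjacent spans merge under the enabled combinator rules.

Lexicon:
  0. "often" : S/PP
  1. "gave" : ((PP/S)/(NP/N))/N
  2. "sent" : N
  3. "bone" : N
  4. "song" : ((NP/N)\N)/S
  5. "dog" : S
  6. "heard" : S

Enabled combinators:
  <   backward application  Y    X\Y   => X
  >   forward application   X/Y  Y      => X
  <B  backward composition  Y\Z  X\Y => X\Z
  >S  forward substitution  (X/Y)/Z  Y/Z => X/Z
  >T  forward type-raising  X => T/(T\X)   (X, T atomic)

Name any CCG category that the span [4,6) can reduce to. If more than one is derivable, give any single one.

[0,7] S   >
  [0,1] "often" : S/PP
  [1,7] PP   >
    [1,6] PP/S   >
      [1,3] (PP/S)/(NP/N)   >
        [1,2] "gave" : ((PP/S)/(NP/N))/N
        [2,3] "sent" : N
      [3,6] NP/N   <
        [3,4] "bone" : N
        [4,6] (NP/N)\N   >
          [4,5] "song" : ((NP/N)\N)/S
          [5,6] "dog" : S
    [6,7] "heard" : S

(NP/N)\N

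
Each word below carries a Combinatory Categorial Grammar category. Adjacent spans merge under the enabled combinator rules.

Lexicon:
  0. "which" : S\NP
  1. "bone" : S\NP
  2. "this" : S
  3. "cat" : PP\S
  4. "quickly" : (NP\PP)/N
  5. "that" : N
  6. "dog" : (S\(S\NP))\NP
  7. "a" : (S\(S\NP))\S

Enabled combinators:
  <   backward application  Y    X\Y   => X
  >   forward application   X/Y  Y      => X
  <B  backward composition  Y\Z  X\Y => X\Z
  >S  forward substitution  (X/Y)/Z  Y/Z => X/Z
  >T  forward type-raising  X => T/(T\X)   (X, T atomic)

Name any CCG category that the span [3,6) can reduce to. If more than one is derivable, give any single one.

NP\S

[0,8] S   <
  [0,1] "which" : S\NP
  [1,8] S\(S\NP)   <
    [1,7] S   <
      [1,2] "bone" : S\NP
      [2,7] S\(S\NP)   <
        [2,6] NP   >
          [2,3] NP/(NP\S)   >T
            [2,3] "this" : S
          [3,6] NP\S   <B
            [3,4] "cat" : PP\S
            [4,6] NP\PP   >
              [4,5] "quickly" : (NP\PP)/N
              [5,6] "that" : N
        [6,7] "dog" : (S\(S\NP))\NP
    [7,8] "a" : (S\(S\NP))\S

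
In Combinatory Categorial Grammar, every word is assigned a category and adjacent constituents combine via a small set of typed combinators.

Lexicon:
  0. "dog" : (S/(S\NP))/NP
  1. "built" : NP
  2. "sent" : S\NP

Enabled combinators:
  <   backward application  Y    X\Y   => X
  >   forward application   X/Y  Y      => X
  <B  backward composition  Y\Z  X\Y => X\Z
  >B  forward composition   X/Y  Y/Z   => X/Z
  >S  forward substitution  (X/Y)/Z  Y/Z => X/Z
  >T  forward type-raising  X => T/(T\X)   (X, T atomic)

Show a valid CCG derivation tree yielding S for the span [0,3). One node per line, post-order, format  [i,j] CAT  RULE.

[0,3] S   >
  [0,2] S/(S\NP)   >
    [0,1] "dog" : (S/(S\NP))/NP
    [1,2] "built" : NP
  [2,3] "sent" : S\NP

[0,1] (S/(S\NP))/NP  lex  "dog"
[1,2] NP  lex  "built"
[0,2] S/(S\NP)  >  k=1
[2,3] S\NP  lex  "sent"
[0,3] S  >  k=2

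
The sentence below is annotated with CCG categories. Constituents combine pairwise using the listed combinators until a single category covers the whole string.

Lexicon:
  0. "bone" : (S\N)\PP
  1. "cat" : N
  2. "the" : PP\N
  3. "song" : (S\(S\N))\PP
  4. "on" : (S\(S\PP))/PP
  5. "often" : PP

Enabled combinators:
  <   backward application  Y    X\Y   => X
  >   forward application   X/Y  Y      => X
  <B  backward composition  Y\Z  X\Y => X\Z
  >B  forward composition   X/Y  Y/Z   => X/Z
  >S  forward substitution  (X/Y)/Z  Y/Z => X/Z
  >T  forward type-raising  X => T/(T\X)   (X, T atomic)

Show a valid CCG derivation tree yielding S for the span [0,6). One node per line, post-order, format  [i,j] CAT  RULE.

[0,1] (S\N)\PP  lex  "bone"
[1,2] N  lex  "cat"
[2,3] PP\N  lex  "the"
[1,3] PP  <  k=2
[3,4] (S\(S\N))\PP  lex  "song"
[1,4] S\(S\N)  <  k=3
[0,4] S\PP  <B  k=1
[4,5] (S\(S\PP))/PP  lex  "on"
[5,6] PP  lex  "often"
[4,6] S\(S\PP)  >  k=5
[0,6] S  <  k=4

[0,6] S   <
  [0,4] S\PP   <B
    [0,1] "bone" : (S\N)\PP
    [1,4] S\(S\N)   <
      [1,3] PP   <
        [1,2] "cat" : N
        [2,3] "the" : PP\N
      [3,4] "song" : (S\(S\N))\PP
  [4,6] S\(S\PP)   >
    [4,5] "on" : (S\(S\PP))/PP
    [5,6] "often" : PP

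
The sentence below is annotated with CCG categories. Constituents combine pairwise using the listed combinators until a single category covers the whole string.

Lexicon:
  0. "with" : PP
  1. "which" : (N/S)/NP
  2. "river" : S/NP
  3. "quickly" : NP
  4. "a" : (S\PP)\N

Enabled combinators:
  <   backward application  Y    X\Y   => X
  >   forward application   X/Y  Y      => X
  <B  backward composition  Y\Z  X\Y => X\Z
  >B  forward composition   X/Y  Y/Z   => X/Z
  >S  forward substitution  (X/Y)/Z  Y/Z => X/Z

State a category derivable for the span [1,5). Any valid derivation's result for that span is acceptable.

S\PP

[0,5] S   <
  [0,1] "with" : PP
  [1,5] S\PP   <
    [1,4] N   >
      [1,3] N/NP   >S
        [1,2] "which" : (N/S)/NP
        [2,3] "river" : S/NP
      [3,4] "quickly" : NP
    [4,5] "a" : (S\PP)\N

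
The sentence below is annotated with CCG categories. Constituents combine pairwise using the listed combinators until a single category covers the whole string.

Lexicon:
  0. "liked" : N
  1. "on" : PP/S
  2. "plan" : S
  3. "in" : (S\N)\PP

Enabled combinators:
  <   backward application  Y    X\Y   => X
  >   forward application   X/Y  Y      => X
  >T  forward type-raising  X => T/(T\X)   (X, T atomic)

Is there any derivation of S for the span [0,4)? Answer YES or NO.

[0,4] S   <
  [0,1] "liked" : N
  [1,4] S\N   <
    [1,3] PP   >
      [1,2] "on" : PP/S
      [2,3] "plan" : S
    [3,4] "in" : (S\N)\PP

YES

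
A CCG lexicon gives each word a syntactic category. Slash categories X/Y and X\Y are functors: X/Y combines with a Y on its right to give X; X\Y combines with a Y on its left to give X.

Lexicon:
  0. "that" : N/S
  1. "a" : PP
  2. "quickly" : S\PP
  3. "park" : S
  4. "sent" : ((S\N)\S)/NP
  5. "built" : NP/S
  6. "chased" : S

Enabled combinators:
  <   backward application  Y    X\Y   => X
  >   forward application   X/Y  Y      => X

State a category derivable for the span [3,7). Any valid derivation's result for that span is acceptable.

S\N

[0,7] S   <
  [0,3] N   >
    [0,1] "that" : N/S
    [1,3] S   <
      [1,2] "a" : PP
      [2,3] "quickly" : S\PP
  [3,7] S\N   <
    [3,4] "park" : S
    [4,7] (S\N)\S   >
      [4,5] "sent" : ((S\N)\S)/NP
      [5,7] NP   >
        [5,6] "built" : NP/S
        [6,7] "chased" : S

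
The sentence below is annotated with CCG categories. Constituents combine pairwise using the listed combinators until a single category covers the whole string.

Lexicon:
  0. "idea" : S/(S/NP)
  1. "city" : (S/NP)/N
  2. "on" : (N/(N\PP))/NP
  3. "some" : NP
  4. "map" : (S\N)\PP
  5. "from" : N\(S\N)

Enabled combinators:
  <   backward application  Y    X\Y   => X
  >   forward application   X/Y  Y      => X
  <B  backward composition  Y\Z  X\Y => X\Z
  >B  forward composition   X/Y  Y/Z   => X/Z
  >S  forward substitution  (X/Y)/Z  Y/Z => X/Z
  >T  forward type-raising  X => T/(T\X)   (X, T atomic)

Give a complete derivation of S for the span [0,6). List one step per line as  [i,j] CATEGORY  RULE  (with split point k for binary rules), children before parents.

[0,1] S/(S/NP)  lex  "idea"
[1,2] (S/NP)/N  lex  "city"
[0,2] S/N  >B  k=1
[2,3] (N/(N\PP))/NP  lex  "on"
[3,4] NP  lex  "some"
[2,4] N/(N\PP)  >  k=3
[4,5] (S\N)\PP  lex  "map"
[5,6] N\(S\N)  lex  "from"
[4,6] N\PP  <B  k=5
[2,6] N  >  k=4
[0,6] S  >  k=2

[0,6] S   >
  [0,2] S/N   >B
    [0,1] "idea" : S/(S/NP)
    [1,2] "city" : (S/NP)/N
  [2,6] N   >
    [2,4] N/(N\PP)   >
      [2,3] "on" : (N/(N\PP))/NP
      [3,4] "some" : NP
    [4,6] N\PP   <B
      [4,5] "map" : (S\N)\PP
      [5,6] "from" : N\(S\N)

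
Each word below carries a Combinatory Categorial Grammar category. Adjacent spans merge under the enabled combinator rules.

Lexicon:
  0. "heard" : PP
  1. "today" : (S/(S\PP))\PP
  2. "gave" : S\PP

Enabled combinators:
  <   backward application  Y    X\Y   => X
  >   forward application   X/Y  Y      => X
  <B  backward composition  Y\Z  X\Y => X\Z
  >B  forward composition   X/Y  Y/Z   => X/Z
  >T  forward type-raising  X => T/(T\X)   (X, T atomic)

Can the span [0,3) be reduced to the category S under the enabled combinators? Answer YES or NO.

YES

[0,3] S   >
  [0,2] S/(S\PP)   <
    [0,1] "heard" : PP
    [1,2] "today" : (S/(S\PP))\PP
  [2,3] "gave" : S\PP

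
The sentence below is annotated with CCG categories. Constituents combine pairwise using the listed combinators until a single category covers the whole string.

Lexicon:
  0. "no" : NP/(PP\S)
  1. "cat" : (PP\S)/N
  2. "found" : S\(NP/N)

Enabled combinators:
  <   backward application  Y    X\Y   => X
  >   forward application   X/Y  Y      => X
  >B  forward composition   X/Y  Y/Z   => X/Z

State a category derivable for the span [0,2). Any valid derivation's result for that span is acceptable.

[0,3] S   <
  [0,2] NP/N   >B
    [0,1] "no" : NP/(PP\S)
    [1,2] "cat" : (PP\S)/N
  [2,3] "found" : S\(NP/N)

NP/N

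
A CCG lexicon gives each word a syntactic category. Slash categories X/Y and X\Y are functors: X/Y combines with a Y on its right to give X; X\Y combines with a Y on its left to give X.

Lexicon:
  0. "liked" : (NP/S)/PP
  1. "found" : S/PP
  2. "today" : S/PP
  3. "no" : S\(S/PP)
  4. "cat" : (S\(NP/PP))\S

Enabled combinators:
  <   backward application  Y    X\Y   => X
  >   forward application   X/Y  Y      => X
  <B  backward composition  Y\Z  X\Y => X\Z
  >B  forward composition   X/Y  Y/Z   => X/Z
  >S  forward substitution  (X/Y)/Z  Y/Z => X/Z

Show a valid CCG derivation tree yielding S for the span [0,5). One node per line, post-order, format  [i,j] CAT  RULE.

[0,5] S   <
  [0,2] NP/PP   >S
    [0,1] "liked" : (NP/S)/PP
    [1,2] "found" : S/PP
  [2,5] S\(NP/PP)   <
    [2,4] S   <
      [2,3] "today" : S/PP
      [3,4] "no" : S\(S/PP)
    [4,5] "cat" : (S\(NP/PP))\S

[0,1] (NP/S)/PP  lex  "liked"
[1,2] S/PP  lex  "found"
[0,2] NP/PP  >S  k=1
[2,3] S/PP  lex  "today"
[3,4] S\(S/PP)  lex  "no"
[2,4] S  <  k=3
[4,5] (S\(NP/PP))\S  lex  "cat"
[2,5] S\(NP/PP)  <  k=4
[0,5] S  <  k=2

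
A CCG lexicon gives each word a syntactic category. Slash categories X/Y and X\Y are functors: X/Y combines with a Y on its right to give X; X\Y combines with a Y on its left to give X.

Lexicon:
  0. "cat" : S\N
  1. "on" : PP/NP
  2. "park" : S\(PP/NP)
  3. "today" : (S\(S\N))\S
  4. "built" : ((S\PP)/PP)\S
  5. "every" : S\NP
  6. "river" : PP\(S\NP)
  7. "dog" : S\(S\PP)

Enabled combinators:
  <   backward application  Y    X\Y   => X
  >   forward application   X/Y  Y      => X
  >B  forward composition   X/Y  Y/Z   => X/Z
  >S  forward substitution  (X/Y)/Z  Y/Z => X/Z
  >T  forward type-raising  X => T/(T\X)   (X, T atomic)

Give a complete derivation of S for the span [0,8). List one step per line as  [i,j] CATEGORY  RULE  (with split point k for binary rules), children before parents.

[0,8] S   <
  [0,7] S\PP   >
    [0,5] (S\PP)/PP   <
      [0,4] S   <
        [0,1] "cat" : S\N
        [1,4] S\(S\N)   <
          [1,3] S   <
            [1,2] "on" : PP/NP
            [2,3] "park" : S\(PP/NP)
          [3,4] "today" : (S\(S\N))\S
      [4,5] "built" : ((S\PP)/PP)\S
    [5,7] PP   <
      [5,6] "every" : S\NP
      [6,7] "river" : PP\(S\NP)
  [7,8] "dog" : S\(S\PP)

[0,1] S\N  lex  "cat"
[1,2] PP/NP  lex  "on"
[2,3] S\(PP/NP)  lex  "park"
[1,3] S  <  k=2
[3,4] (S\(S\N))\S  lex  "today"
[1,4] S\(S\N)  <  k=3
[0,4] S  <  k=1
[4,5] ((S\PP)/PP)\S  lex  "built"
[0,5] (S\PP)/PP  <  k=4
[5,6] S\NP  lex  "every"
[6,7] PP\(S\NP)  lex  "river"
[5,7] PP  <  k=6
[0,7] S\PP  >  k=5
[7,8] S\(S\PP)  lex  "dog"
[0,8] S  <  k=7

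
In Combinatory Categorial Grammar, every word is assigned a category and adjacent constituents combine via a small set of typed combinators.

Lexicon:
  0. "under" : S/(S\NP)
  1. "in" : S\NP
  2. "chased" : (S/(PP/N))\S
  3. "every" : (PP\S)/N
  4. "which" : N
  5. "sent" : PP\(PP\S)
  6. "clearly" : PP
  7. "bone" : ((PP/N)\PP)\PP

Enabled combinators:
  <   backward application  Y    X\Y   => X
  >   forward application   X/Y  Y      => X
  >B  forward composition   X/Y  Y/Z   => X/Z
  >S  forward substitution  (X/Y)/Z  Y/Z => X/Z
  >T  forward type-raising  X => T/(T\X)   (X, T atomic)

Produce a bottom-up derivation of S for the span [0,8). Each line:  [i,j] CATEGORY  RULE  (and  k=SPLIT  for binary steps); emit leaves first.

[0,1] S/(S\NP)  lex  "under"
[1,2] S\NP  lex  "in"
[0,2] S  >  k=1
[2,3] (S/(PP/N))\S  lex  "chased"
[0,3] S/(PP/N)  <  k=2
[3,4] (PP\S)/N  lex  "every"
[4,5] N  lex  "which"
[3,5] PP\S  >  k=4
[5,6] PP\(PP\S)  lex  "sent"
[3,6] PP  <  k=5
[6,7] PP  lex  "clearly"
[7,8] ((PP/N)\PP)\PP  lex  "bone"
[6,8] (PP/N)\PP  <  k=7
[3,8] PP/N  <  k=6
[0,8] S  >  k=3

[0,8] S   >
  [0,3] S/(PP/N)   <
    [0,2] S   >
      [0,1] "under" : S/(S\NP)
      [1,2] "in" : S\NP
    [2,3] "chased" : (S/(PP/N))\S
  [3,8] PP/N   <
    [3,6] PP   <
      [3,5] PP\S   >
        [3,4] "every" : (PP\S)/N
        [4,5] "which" : N
      [5,6] "sent" : PP\(PP\S)
    [6,8] (PP/N)\PP   <
      [6,7] "clearly" : PP
      [7,8] "bone" : ((PP/N)\PP)\PP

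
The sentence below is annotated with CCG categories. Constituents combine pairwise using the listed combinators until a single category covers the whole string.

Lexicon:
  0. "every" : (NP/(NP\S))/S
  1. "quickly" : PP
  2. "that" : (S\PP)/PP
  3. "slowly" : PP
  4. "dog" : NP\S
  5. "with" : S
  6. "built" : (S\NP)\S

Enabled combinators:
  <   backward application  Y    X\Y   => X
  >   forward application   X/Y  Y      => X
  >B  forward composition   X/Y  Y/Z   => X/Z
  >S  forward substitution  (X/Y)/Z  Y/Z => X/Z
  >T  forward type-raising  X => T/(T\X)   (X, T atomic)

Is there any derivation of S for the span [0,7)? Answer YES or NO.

[0,7] S   <
  [0,5] NP   >
    [0,4] NP/(NP\S)   >
      [0,1] "every" : (NP/(NP\S))/S
      [1,4] S   <
        [1,2] "quickly" : PP
        [2,4] S\PP   >
          [2,3] "that" : (S\PP)/PP
          [3,4] "slowly" : PP
    [4,5] "dog" : NP\S
  [5,7] S\NP   <
    [5,6] "with" : S
    [6,7] "built" : (S\NP)\S

YES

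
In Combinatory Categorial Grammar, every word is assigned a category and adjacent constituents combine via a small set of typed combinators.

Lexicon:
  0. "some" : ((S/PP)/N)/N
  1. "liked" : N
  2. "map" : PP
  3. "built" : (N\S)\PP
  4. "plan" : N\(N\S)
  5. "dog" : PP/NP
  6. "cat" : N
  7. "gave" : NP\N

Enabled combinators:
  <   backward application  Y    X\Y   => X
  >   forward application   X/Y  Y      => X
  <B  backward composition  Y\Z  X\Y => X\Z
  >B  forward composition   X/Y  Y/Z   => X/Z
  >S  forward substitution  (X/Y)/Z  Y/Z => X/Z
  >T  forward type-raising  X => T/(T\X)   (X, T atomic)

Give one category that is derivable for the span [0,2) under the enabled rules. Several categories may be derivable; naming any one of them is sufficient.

(S/PP)/N

[0,8] S   >
  [0,5] S/PP   >
    [0,2] (S/PP)/N   >
      [0,1] "some" : ((S/PP)/N)/N
      [1,2] "liked" : N
    [2,5] N   <
      [2,3] "map" : PP
      [3,5] N\PP   <B
        [3,4] "built" : (N\S)\PP
        [4,5] "plan" : N\(N\S)
  [5,8] PP   >
    [5,6] "dog" : PP/NP
    [6,8] NP   <
      [6,7] "cat" : N
      [7,8] "gave" : NP\N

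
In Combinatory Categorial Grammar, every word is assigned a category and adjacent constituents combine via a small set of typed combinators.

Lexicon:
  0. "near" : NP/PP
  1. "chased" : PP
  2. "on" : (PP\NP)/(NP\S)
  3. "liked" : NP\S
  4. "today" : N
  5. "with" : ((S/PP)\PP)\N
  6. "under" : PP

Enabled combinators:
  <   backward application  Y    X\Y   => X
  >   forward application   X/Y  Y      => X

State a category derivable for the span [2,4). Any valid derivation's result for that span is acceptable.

[0,7] S   >
  [0,6] S/PP   <
    [0,4] PP   <
      [0,2] NP   >
        [0,1] "near" : NP/PP
        [1,2] "chased" : PP
      [2,4] PP\NP   >
        [2,3] "on" : (PP\NP)/(NP\S)
        [3,4] "liked" : NP\S
    [4,6] (S/PP)\PP   <
      [4,5] "today" : N
      [5,6] "with" : ((S/PP)\PP)\N
  [6,7] "under" : PP

PP\NP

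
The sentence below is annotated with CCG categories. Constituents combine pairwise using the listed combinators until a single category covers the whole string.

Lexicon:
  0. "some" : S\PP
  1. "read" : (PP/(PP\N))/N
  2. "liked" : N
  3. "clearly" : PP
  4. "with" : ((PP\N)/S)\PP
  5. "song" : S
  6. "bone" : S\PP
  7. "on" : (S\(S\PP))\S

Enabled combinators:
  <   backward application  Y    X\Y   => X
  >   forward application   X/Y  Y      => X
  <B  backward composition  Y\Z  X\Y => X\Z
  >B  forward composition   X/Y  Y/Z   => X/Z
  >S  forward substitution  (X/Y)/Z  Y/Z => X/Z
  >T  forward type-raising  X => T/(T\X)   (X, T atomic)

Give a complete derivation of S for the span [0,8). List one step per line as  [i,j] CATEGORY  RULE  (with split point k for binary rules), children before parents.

[0,8] S   <
  [0,1] "some" : S\PP
  [1,8] S\(S\PP)   <
    [1,7] S   <
      [1,6] PP   >
        [1,3] PP/(PP\N)   >
          [1,2] "read" : (PP/(PP\N))/N
          [2,3] "liked" : N
        [3,6] PP\N   >
          [3,5] (PP\N)/S   <
            [3,4] "clearly" : PP
            [4,5] "with" : ((PP\N)/S)\PP
          [5,6] "song" : S
      [6,7] "bone" : S\PP
    [7,8] "on" : (S\(S\PP))\S

[0,1] S\PP  lex  "some"
[1,2] (PP/(PP\N))/N  lex  "read"
[2,3] N  lex  "liked"
[1,3] PP/(PP\N)  >  k=2
[3,4] PP  lex  "clearly"
[4,5] ((PP\N)/S)\PP  lex  "with"
[3,5] (PP\N)/S  <  k=4
[5,6] S  lex  "song"
[3,6] PP\N  >  k=5
[1,6] PP  >  k=3
[6,7] S\PP  lex  "bone"
[1,7] S  <  k=6
[7,8] (S\(S\PP))\S  lex  "on"
[1,8] S\(S\PP)  <  k=7
[0,8] S  <  k=1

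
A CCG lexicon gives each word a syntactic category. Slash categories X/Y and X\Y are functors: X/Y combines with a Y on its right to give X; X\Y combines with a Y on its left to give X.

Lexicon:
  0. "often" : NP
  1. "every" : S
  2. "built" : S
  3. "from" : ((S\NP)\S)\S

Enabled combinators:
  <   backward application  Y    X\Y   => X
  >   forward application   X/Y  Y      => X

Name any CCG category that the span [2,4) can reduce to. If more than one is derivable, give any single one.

(S\NP)\S

[0,4] S   <
  [0,1] "often" : NP
  [1,4] S\NP   <
    [1,2] "every" : S
    [2,4] (S\NP)\S   <
      [2,3] "built" : S
      [3,4] "from" : ((S\NP)\S)\S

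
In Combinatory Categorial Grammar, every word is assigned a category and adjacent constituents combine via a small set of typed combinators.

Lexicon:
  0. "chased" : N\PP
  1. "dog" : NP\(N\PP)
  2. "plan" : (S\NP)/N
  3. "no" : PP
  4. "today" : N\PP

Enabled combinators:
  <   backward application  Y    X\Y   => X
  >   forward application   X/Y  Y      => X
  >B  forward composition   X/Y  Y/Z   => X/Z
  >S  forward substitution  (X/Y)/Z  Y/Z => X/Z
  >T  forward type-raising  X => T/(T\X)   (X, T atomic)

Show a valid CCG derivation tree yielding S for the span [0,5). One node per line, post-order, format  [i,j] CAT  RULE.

[0,5] S   <
  [0,2] NP   <
    [0,1] "chased" : N\PP
    [1,2] "dog" : NP\(N\PP)
  [2,5] S\NP   >
    [2,3] "plan" : (S\NP)/N
    [3,5] N   >
      [3,4] N/(N\PP)   >T
        [3,4] "no" : PP
      [4,5] "today" : N\PP

[0,1] N\PP  lex  "chased"
[1,2] NP\(N\PP)  lex  "dog"
[0,2] NP  <  k=1
[2,3] (S\NP)/N  lex  "plan"
[3,4] PP  lex  "no"
[3,4] N/(N\PP)  >T
[4,5] N\PP  lex  "today"
[3,5] N  >  k=4
[2,5] S\NP  >  k=3
[0,5] S  <  k=2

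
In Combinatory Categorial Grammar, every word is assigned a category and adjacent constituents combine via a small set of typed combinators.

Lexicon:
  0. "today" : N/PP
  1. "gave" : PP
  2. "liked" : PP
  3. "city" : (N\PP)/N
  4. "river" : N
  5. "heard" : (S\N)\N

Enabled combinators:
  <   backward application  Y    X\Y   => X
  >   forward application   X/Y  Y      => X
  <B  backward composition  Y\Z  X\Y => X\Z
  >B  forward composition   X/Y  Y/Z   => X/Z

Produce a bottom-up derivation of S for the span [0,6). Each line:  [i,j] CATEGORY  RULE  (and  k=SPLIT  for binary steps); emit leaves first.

[0,6] S   <
  [0,2] N   >
    [0,1] "today" : N/PP
    [1,2] "gave" : PP
  [2,6] S\N   <
    [2,5] N   <
      [2,3] "liked" : PP
      [3,5] N\PP   >
        [3,4] "city" : (N\PP)/N
        [4,5] "river" : N
    [5,6] "heard" : (S\N)\N

[0,1] N/PP  lex  "today"
[1,2] PP  lex  "gave"
[0,2] N  >  k=1
[2,3] PP  lex  "liked"
[3,4] (N\PP)/N  lex  "city"
[4,5] N  lex  "river"
[3,5] N\PP  >  k=4
[2,5] N  <  k=3
[5,6] (S\N)\N  lex  "heard"
[2,6] S\N  <  k=5
[0,6] S  <  k=2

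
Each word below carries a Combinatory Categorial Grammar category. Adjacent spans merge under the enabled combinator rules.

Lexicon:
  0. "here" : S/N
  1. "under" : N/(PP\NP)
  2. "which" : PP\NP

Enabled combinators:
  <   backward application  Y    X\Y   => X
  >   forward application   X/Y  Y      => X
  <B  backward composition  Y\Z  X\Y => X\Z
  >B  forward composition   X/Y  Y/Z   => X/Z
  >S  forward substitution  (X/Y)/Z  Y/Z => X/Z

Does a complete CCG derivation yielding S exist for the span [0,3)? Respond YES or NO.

YES

[0,3] S   >
  [0,1] "here" : S/N
  [1,3] N   >
    [1,2] "under" : N/(PP\NP)
    [2,3] "which" : PP\NP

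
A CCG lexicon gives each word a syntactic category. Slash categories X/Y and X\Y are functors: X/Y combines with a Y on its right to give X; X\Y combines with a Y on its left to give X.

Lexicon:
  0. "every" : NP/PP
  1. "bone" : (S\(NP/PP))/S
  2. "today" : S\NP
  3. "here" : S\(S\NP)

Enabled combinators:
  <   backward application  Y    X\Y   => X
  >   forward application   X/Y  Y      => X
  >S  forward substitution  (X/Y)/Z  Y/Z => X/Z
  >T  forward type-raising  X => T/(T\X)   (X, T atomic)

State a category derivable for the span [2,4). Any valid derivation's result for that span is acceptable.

[0,4] S   <
  [0,1] "every" : NP/PP
  [1,4] S\(NP/PP)   >
    [1,2] "bone" : (S\(NP/PP))/S
    [2,4] S   <
      [2,3] "today" : S\NP
      [3,4] "here" : S\(S\NP)

S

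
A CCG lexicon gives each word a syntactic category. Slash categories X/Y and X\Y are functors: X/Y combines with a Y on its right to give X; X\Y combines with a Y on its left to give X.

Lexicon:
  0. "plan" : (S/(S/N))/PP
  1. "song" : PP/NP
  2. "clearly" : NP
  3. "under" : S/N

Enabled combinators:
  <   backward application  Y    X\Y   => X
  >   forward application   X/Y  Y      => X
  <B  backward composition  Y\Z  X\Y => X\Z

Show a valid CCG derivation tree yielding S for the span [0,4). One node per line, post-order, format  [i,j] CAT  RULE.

[0,1] (S/(S/N))/PP  lex  "plan"
[1,2] PP/NP  lex  "song"
[2,3] NP  lex  "clearly"
[1,3] PP  >  k=2
[0,3] S/(S/N)  >  k=1
[3,4] S/N  lex  "under"
[0,4] S  >  k=3

[0,4] S   >
  [0,3] S/(S/N)   >
    [0,1] "plan" : (S/(S/N))/PP
    [1,3] PP   >
      [1,2] "song" : PP/NP
      [2,3] "clearly" : NP
  [3,4] "under" : S/N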